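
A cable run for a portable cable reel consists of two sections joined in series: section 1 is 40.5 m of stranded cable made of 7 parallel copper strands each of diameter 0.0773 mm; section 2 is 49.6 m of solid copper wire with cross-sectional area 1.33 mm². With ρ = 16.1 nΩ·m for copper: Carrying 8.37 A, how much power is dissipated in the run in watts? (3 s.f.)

1430 W

ρ = 16.1 nΩ·m = 1.61×10^-8 Ω·m
Section 1: A_strand = π(3.8650e-05)² = 4.693e-09 m²; R₁ = ρL/(N·A_s) = (1.61×10^-8)(40.5)/(7×4.693e-09) = 19.85 Ω
Section 2: A = 1.33 mm² = 1.330e-06 m²
R₂ = (1.61×10^-8)(49.6)/(1.330e-06) = 0.6004 Ω
R = R₁ + R₂ = 20.45 Ω
P = I²R = (8.37)² × 20.45 = 1430 W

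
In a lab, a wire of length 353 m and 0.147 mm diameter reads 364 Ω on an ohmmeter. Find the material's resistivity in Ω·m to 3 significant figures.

1.75×10^-8 Ω·m

A = π(d/2)² = π(7.3500e-05 m)² = 1.697e-08 m²
ρ = RA/L = (364)(1.697e-08)/(353) = 1.75×10^-8 Ω·m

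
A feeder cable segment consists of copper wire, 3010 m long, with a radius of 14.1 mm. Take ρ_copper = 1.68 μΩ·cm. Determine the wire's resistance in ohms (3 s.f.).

ρ = 1.68 μΩ·cm = 1.68×10^-8 Ω·m
A = πr² = π(1.4100e-02 m)² = 6.246e-04 m²
R = ρL/A = (1.68×10^-8)(3010 m)/(6.246e-04 m²) = 0.0810 Ω

0.0810 Ω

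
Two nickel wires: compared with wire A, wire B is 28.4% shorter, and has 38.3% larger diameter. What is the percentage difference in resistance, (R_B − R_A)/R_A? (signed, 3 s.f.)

-62.6%

R ∝ L/d², so R_B/R_A = (1 − 28.4/100) × (1 + 38.3/100)⁻²
= 0.716 × 0.5228 = 0.3743
(R_B − R_A)/R_A = 0.3743 − 1 = -62.6%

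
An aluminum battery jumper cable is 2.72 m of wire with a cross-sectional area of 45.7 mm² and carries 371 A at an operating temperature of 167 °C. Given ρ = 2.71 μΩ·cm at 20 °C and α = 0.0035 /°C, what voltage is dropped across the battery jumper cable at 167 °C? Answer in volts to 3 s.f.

0.906 V

ρ = 2.71 μΩ·cm = 2.71×10^-8 Ω·m
A = 45.7 mm² = 4.570e-05 m²
R₍20₎ = ρL/A = (2.71×10^-8)(2.72)/(4.570e-05) = 0.001613 Ω
R₍167₎ = R₍20₎(1 + αΔT) = 0.001613 × (1 + 0.0035×147) = 0.002443 Ω
V = IR = 371 × 0.002443 = 0.906 V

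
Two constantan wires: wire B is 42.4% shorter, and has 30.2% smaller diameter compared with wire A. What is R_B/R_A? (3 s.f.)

R ∝ L/d², so R_B/R_A = (1 − 42.4/100) × (1 − 30.2/100)⁻²
= 0.576 × 2.053 = 1.18

1.18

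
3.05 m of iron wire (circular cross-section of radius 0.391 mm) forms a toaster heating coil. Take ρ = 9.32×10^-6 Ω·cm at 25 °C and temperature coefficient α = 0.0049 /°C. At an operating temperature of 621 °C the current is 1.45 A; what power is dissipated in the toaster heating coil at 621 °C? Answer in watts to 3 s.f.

4.88 W

ρ = 9.32×10^-6 Ω·cm = 9.32×10^-8 Ω·m
A = πr² = π(3.9100e-04 m)² = 4.803e-07 m²
R₍25₎ = ρL/A = (9.32×10^-8)(3.05)/(4.803e-07) = 0.5919 Ω
R₍621₎ = R₍25₎(1 + αΔT) = 0.5919 × (1 + 0.0049×596) = 2.32 Ω
P = I²R = (1.45)² × 2.32 = 4.88 W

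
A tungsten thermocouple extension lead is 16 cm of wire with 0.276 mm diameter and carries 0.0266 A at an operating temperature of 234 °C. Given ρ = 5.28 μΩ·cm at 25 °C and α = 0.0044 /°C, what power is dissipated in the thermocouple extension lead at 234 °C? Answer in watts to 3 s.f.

ρ = 5.28 μΩ·cm = 5.28×10^-8 Ω·m
A = π(d/2)² = π(1.3800e-04 m)² = 5.983e-08 m²
R₍25₎ = ρL/A = (5.28×10^-8)(0.16)/(5.983e-08) = 0.1412 Ω
R₍234₎ = R₍25₎(1 + αΔT) = 0.1412 × (1 + 0.0044×209) = 0.2711 Ω
P = I²R = (0.0266)² × 0.2711 = 1.92×10^-4 W

1.92×10^-4 W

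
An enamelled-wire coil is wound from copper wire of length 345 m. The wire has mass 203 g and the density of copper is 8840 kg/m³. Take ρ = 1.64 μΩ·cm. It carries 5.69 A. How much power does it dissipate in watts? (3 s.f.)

ρ = 1.64 μΩ·cm = 1.64×10^-8 Ω·m
A = m/(density·L) = 0.203/(8840×345) = 6.6562e-08 m²
R = ρL/A = (1.64×10^-8)(345)/(6.6562e-08) = 85 Ω
P = I²R = (5.69)² × 85 = 2750 W

2750 W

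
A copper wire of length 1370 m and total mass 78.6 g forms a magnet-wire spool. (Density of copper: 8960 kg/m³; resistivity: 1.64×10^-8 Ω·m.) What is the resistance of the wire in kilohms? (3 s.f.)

3.51 kΩ

A = m/(density·L) = 0.0786/(8960×1370) = 6.4032e-09 m²
R = ρL/A = (1.64×10^-8)(1370)/(6.4032e-09) = 3.51 kΩ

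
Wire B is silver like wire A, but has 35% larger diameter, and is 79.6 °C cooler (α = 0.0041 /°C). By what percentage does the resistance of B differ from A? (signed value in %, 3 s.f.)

-63.0%

R ∝ ρL/d² with ρ ∝ (1+αΔT), so R_B/R_A = (1 + 35/100)⁻² × (1 − 0.0041×79.6)
= 0.5487 × 0.6736 = 0.3696
(R_B − R_A)/R_A = 0.3696 − 1 = -63.0%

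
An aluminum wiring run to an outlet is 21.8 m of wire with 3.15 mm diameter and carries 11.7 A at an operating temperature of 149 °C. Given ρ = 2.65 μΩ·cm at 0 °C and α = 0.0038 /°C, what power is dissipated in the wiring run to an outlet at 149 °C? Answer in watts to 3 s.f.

ρ = 2.65 μΩ·cm = 2.65×10^-8 Ω·m
A = π(d/2)² = π(1.5750e-03 m)² = 7.793e-06 m²
R₍0₎ = ρL/A = (2.65×10^-8)(21.8)/(7.793e-06) = 0.07413 Ω
R₍149₎ = R₍0₎(1 + αΔT) = 0.07413 × (1 + 0.0038×149) = 0.1161 Ω
P = I²R = (11.7)² × 0.1161 = 15.9 W

15.9 W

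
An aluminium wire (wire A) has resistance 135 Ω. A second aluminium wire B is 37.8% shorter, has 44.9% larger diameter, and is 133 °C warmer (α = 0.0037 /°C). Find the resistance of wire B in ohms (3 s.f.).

R ∝ ρL/d² with ρ ∝ (1+αΔT), so R_B/R_A = (1 − 37.8/100) × (1 + 44.9/100)⁻² × (1 + 0.0037×133)
= 0.622 × 0.4763 × 1.492 = 0.442
R_B = 0.442 × 135 = 59.7 Ω

59.7 Ω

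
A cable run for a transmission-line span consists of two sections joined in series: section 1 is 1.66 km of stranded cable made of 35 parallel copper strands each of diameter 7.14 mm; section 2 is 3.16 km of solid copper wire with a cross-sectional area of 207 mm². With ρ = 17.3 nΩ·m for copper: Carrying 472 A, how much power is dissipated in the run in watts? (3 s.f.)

63400 W

ρ = 17.3 nΩ·m = 1.73×10^-8 Ω·m
Section 1: A_strand = π(3.5700e-03)² = 4.004e-05 m²; R₁ = ρL/(N·A_s) = (1.73×10^-8)(1660)/(35×4.004e-05) = 0.02049 Ω
Section 2: A = 207 mm² = 2.070e-04 m²
R₂ = (1.73×10^-8)(3160)/(2.070e-04) = 0.2641 Ω
R = R₁ + R₂ = 0.2846 Ω
P = I²R = (472)² × 0.2846 = 63400 W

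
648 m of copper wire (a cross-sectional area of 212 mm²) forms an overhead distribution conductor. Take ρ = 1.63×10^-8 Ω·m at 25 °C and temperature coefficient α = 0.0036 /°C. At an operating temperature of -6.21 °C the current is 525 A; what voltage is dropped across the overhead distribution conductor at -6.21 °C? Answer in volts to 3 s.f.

23.2 V

A = 212 mm² = 2.120e-04 m²
R₍25₎ = ρL/A = (1.63×10^-8)(648)/(2.120e-04) = 0.04982 Ω
R₍-6.21₎ = R₍25₎(1 + αΔT) = 0.04982 × (1 + 0.0036×-31.2) = 0.04422 Ω
V = IR = 525 × 0.04422 = 23.2 V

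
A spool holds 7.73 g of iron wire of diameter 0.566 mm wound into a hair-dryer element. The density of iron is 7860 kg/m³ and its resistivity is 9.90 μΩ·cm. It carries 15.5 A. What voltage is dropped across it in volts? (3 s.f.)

23.8 V

ρ = 9.90 μΩ·cm = 9.90×10^-8 Ω·m
A = π(d/2)² = π(2.8300e-04 m)² = 2.5161e-07 m²
L = m/(density·A) = 0.00773/(7860×2.5161e-07) = 3.909 m
R = ρL/A = (9.90×10^-8)(3.909)/(2.5161e-07) = 1.538 Ω
V = IR = 15.5 × 1.538 = 23.8 V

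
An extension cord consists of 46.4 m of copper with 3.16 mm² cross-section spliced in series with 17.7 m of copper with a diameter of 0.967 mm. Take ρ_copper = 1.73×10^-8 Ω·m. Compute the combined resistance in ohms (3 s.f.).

Segment 1: A = 3.16 mm² = 3.160e-06 m²
R₁ = ρL/A = (1.73×10^-8)(46.4)/(3.160e-06) = 0.254 Ω
Segment 2: A = π(d/2)² = π(4.8350e-04 m)² = 7.344e-07 m²
R₂ = (1.73×10^-8)(17.7)/(7.344e-07) = 0.4169 Ω
R = R₁ + R₂ = 0.671 Ω

0.671 Ω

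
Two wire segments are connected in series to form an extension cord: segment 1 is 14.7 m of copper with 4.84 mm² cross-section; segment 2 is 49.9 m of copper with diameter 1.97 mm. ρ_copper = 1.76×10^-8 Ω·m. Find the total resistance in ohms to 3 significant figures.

Segment 1: A = 4.84 mm² = 4.840e-06 m²
R₁ = ρL/A = (1.76×10^-8)(14.7)/(4.840e-06) = 0.05345 Ω
Segment 2: A = π(d/2)² = π(9.8500e-04 m)² = 3.048e-06 m²
R₂ = (1.76×10^-8)(49.9)/(3.048e-06) = 0.2881 Ω
R = R₁ + R₂ = 0.342 Ω

0.342 Ω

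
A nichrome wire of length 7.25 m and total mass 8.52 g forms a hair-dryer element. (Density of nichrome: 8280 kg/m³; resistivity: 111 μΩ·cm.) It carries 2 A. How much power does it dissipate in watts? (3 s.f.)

ρ = 111 μΩ·cm = 1.11×10^-6 Ω·m
A = m/(density·L) = 0.00852/(8280×7.25) = 1.4193e-07 m²
R = ρL/A = (1.11×10^-6)(7.25)/(1.4193e-07) = 56.7 Ω
P = I²R = (2)² × 56.7 = 227 W

227 W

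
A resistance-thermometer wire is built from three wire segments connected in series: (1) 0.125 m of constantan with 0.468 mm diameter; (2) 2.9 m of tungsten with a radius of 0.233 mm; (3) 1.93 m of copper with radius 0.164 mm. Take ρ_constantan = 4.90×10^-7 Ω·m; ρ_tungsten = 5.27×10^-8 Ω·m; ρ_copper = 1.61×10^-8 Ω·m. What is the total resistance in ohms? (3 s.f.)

Seg 1: A = π(d/2)² = π(2.3400e-04 m)² = 1.720e-07 m²
R_1 = (4.90×10^-7)(0.125)/(1.720e-07) = 0.3561 Ω
Seg 2: A = πr² = π(2.3300e-04 m)² = 1.706e-07 m²
R_2 = (5.27×10^-8)(2.9)/(1.706e-07) = 0.8961 Ω
Seg 3: A = πr² = π(1.6400e-04 m)² = 8.450e-08 m²
R_3 = (1.61×10^-8)(1.93)/(8.450e-08) = 0.3677 Ω
R_total = R_1 + R_2 + R_3 = 1.62 Ω

1.62 Ω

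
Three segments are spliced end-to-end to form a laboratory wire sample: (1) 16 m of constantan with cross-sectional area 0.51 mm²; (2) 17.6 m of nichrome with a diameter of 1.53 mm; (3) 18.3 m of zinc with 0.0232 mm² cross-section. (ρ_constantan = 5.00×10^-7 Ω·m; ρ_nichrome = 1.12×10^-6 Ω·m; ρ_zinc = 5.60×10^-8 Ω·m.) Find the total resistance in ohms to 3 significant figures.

70.6 Ω

Seg 1: A = 0.51 mm² = 5.100e-07 m²
R_1 = (5.00×10^-7)(16)/(5.100e-07) = 15.69 Ω
Seg 2: A = π(d/2)² = π(7.6500e-04 m)² = 1.839e-06 m²
R_2 = (1.12×10^-6)(17.6)/(1.839e-06) = 10.72 Ω
Seg 3: A = 0.0232 mm² = 2.320e-08 m²
R_3 = (5.60×10^-8)(18.3)/(2.320e-08) = 44.17 Ω
R_total = R_1 + R_2 + R_3 = 70.6 Ω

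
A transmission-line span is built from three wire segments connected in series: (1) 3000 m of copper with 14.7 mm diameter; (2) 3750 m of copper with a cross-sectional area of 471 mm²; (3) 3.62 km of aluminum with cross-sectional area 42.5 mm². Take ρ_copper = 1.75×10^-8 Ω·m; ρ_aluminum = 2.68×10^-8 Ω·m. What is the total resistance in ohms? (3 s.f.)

Seg 1: A = π(d/2)² = π(7.3500e-03 m)² = 1.697e-04 m²
R_1 = (1.75×10^-8)(3000)/(1.697e-04) = 0.3093 Ω
Seg 2: A = 471 mm² = 4.710e-04 m²
R_2 = (1.75×10^-8)(3750)/(4.710e-04) = 0.1393 Ω
Seg 3: A = 42.5 mm² = 4.250e-05 m²
R_3 = (2.68×10^-8)(3620)/(4.250e-05) = 2.283 Ω
R_total = R_1 + R_2 + R_3 = 2.73 Ω

2.73 Ω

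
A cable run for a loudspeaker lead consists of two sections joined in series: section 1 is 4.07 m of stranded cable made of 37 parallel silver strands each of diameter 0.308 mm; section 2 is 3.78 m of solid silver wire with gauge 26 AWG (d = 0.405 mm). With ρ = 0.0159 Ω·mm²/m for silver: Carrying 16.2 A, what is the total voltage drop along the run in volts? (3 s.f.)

7.94 V

ρ = 0.0159 Ω·mm²/m = 1.59×10^-8 Ω·m
Section 1: A_strand = π(1.5400e-04)² = 7.451e-08 m²; R₁ = ρL/(N·A_s) = (1.59×10^-8)(4.07)/(37×7.451e-08) = 0.02347 Ω
Section 2: A = π(0.405/2 mm)² = π(2.0250e-04 m)² = 1.288e-07 m²
R₂ = (1.59×10^-8)(3.78)/(1.288e-07) = 0.4665 Ω
R = R₁ + R₂ = 0.49 Ω
V = IR = 16.2 × 0.49 = 7.94 V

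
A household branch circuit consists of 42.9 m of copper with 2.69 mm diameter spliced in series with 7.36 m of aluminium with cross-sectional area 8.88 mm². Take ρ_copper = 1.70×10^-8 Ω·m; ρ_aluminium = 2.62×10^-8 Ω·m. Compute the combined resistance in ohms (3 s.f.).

Segment 1: A = π(d/2)² = π(1.3450e-03 m)² = 5.683e-06 m²
R₁ = ρL/A = (1.70×10^-8)(42.9)/(5.683e-06) = 0.1283 Ω
Segment 2: A = 8.88 mm² = 8.880e-06 m²
R₂ = (2.62×10^-8)(7.36)/(8.880e-06) = 0.02172 Ω
R = R₁ + R₂ = 0.150 Ω

0.150 Ω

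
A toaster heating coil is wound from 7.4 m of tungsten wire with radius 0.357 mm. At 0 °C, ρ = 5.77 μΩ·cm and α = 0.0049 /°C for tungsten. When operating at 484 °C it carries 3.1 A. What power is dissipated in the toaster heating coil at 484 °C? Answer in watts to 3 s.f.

34.6 W

ρ = 5.77 μΩ·cm = 5.77×10^-8 Ω·m
A = πr² = π(3.5700e-04 m)² = 4.004e-07 m²
R₍0₎ = ρL/A = (5.77×10^-8)(7.4)/(4.004e-07) = 1.066 Ω
R₍484₎ = R₍0₎(1 + αΔT) = 1.066 × (1 + 0.0049×484) = 3.595 Ω
P = I²R = (3.1)² × 3.595 = 34.6 W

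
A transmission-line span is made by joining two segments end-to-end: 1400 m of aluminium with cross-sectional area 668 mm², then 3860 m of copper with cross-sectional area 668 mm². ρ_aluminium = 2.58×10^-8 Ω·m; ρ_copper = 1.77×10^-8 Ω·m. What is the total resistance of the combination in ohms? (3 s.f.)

Segment 1: A = 668 mm² = 6.680e-04 m²
R₁ = ρL/A = (2.58×10^-8)(1400)/(6.680e-04) = 0.05407 Ω
R₂ = (1.77×10^-8)(3860)/(6.680e-04) = 0.1023 Ω
R = R₁ + R₂ = 0.156 Ω

0.156 Ω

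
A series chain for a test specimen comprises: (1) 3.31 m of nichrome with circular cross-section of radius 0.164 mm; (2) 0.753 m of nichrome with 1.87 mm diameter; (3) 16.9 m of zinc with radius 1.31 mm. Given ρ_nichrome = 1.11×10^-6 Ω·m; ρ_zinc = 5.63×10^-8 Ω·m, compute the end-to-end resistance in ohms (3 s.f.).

Seg 1: A = πr² = π(1.6400e-04 m)² = 8.450e-08 m²
R_1 = (1.11×10^-6)(3.31)/(8.450e-08) = 43.48 Ω
Seg 2: A = π(d/2)² = π(9.3500e-04 m)² = 2.746e-06 m²
R_2 = (1.11×10^-6)(0.753)/(2.746e-06) = 0.3043 Ω
Seg 3: A = πr² = π(1.3100e-03 m)² = 5.391e-06 m²
R_3 = (5.63×10^-8)(16.9)/(5.391e-06) = 0.1765 Ω
R_total = R_1 + R_2 + R_3 = 44.0 Ω

44.0 Ω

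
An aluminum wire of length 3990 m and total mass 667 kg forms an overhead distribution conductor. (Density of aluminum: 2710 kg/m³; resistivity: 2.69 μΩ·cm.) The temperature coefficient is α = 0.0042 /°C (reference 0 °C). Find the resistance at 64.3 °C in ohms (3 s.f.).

2.21 Ω

ρ = 2.69 μΩ·cm = 2.69×10^-8 Ω·m
A = m/(density·L) = 667/(2710×3990) = 6.1686e-05 m²
R = ρL/A = (2.69×10^-8)(3990)/(6.1686e-05) = 1.74 Ω
R(64.3 °C) = 1.74 × (1 + 0.0042×64.3) = 2.21 Ω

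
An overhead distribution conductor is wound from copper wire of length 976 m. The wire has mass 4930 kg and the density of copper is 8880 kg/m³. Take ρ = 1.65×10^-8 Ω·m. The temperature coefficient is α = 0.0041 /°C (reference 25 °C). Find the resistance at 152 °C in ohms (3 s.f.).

A = m/(density·L) = 4930/(8880×976) = 5.6883e-04 m²
R = ρL/A = (1.65×10^-8)(976)/(5.6883e-04) = 0.02831 Ω
R(152 °C) = 0.02831 × (1 + 0.0041×127) = 0.0431 Ω

0.0431 Ω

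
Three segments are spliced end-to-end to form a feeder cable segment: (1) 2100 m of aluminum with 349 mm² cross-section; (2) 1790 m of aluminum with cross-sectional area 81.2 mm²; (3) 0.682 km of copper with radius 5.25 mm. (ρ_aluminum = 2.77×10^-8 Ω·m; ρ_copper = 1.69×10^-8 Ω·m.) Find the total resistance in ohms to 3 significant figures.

Seg 1: A = 349 mm² = 3.490e-04 m²
R_1 = (2.77×10^-8)(2100)/(3.490e-04) = 0.1667 Ω
Seg 2: A = 81.2 mm² = 8.120e-05 m²
R_2 = (2.77×10^-8)(1790)/(8.120e-05) = 0.6106 Ω
Seg 3: A = πr² = π(5.2500e-03 m)² = 8.659e-05 m²
R_3 = (1.69×10^-8)(682)/(8.659e-05) = 0.1331 Ω
R_total = R_1 + R_2 + R_3 = 0.910 Ω

0.910 Ω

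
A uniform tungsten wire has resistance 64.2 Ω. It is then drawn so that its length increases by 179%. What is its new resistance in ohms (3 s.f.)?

500 Ω

k = 1 + 179/100 = 2.79; volume constant ⇒ A' = A/k, so R' = k²R.
R' = 7.784 × 64.2 = 500 Ω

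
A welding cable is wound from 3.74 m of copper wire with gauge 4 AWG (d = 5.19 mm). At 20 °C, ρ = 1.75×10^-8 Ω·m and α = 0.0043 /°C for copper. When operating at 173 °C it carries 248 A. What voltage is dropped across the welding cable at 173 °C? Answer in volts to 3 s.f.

1.27 V

A = π(5.19/2 mm)² = π(2.5950e-03 m)² = 2.116e-05 m²
R₍20₎ = ρL/A = (1.75×10^-8)(3.74)/(2.116e-05) = 0.003094 Ω
R₍173₎ = R₍20₎(1 + αΔT) = 0.003094 × (1 + 0.0043×153) = 0.005129 Ω
V = IR = 248 × 0.005129 = 1.27 V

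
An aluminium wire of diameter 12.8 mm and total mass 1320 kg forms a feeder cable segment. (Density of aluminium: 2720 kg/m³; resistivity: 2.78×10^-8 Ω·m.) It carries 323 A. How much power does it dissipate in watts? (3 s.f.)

85000 W

A = π(d/2)² = π(6.4000e-03 m)² = 1.2868e-04 m²
L = m/(density·A) = 1320/(2720×1.2868e-04) = 3771 m
R = ρL/A = (2.78×10^-8)(3771)/(1.2868e-04) = 0.8148 Ω
P = I²R = (323)² × 0.8148 = 85000 W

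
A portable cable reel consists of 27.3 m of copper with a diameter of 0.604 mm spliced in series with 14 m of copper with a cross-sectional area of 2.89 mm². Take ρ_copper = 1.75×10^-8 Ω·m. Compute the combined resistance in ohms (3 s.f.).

Segment 1: A = π(d/2)² = π(3.0200e-04 m)² = 2.865e-07 m²
R₁ = ρL/A = (1.75×10^-8)(27.3)/(2.865e-07) = 1.667 Ω
Segment 2: A = 2.89 mm² = 2.890e-06 m²
R₂ = (1.75×10^-8)(14)/(2.890e-06) = 0.08478 Ω
R = R₁ + R₂ = 1.75 Ω

1.75 Ω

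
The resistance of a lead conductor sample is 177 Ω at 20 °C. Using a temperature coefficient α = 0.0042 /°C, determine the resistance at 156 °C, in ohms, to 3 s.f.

ΔT = 156 − 20 = 136 °C
R = R₀(1 + αΔT) = 177 × (1 + 0.0042×136) = 177 × 1.571 = 278 Ω

278 Ω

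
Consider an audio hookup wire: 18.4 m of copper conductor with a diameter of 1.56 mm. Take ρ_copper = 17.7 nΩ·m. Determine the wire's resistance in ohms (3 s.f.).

0.170 Ω

ρ = 17.7 nΩ·m = 1.77×10^-8 Ω·m
A = π(d/2)² = π(7.8000e-04 m)² = 1.911e-06 m²
R = ρL/A = (1.77×10^-8)(18.4 m)/(1.911e-06 m²) = 0.170 Ω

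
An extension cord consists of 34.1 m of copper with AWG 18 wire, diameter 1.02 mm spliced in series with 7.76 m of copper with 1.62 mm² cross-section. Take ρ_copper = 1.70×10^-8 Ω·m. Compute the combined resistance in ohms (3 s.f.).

Segment 1: A = π(1.02/2 mm)² = π(5.1000e-04 m)² = 8.171e-07 m²
R₁ = ρL/A = (1.70×10^-8)(34.1)/(8.171e-07) = 0.7094 Ω
Segment 2: A = 1.62 mm² = 1.620e-06 m²
R₂ = (1.70×10^-8)(7.76)/(1.620e-06) = 0.08143 Ω
R = R₁ + R₂ = 0.791 Ω

0.791 Ω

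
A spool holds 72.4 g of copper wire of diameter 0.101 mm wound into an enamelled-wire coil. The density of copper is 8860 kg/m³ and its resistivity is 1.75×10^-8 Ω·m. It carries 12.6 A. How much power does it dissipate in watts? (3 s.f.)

3.54×10^5 W

A = π(d/2)² = π(5.0500e-05 m)² = 8.0118e-09 m²
L = m/(density·A) = 0.0724/(8860×8.0118e-09) = 1020 m
R = ρL/A = (1.75×10^-8)(1020)/(8.0118e-09) = 2228 Ω
P = I²R = (12.6)² × 2228 = 3.54×10^5 W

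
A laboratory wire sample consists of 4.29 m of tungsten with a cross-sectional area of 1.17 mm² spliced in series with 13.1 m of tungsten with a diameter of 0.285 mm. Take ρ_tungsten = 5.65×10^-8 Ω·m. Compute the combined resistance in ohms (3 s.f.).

11.8 Ω

Segment 1: A = 1.17 mm² = 1.170e-06 m²
R₁ = ρL/A = (5.65×10^-8)(4.29)/(1.170e-06) = 0.2072 Ω
Segment 2: A = π(d/2)² = π(1.4250e-04 m)² = 6.379e-08 m²
R₂ = (5.65×10^-8)(13.1)/(6.379e-08) = 11.6 Ω
R = R₁ + R₂ = 11.8 Ω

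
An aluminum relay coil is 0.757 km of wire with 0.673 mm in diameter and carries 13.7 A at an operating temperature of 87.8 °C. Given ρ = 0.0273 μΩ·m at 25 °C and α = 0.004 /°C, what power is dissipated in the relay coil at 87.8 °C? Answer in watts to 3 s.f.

ρ = 0.0273 μΩ·m = 2.73×10^-8 Ω·m
A = π(d/2)² = π(3.3650e-04 m)² = 3.557e-07 m²
R₍25₎ = ρL/A = (2.73×10^-8)(757)/(3.557e-07) = 58.09 Ω
R₍87.8₎ = R₍25₎(1 + αΔT) = 58.09 × (1 + 0.004×62.8) = 72.69 Ω
P = I²R = (13.7)² × 72.69 = 13600 W

13600 W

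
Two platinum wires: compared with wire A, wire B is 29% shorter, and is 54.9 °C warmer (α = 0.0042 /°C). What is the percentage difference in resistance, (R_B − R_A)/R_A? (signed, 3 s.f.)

-12.6%

R ∝ ρL/d² with ρ ∝ (1+αΔT), so R_B/R_A = (1 − 29/100) × (1 + 0.0042×54.9)
= 0.71 × 1.231 = 0.8737
(R_B − R_A)/R_A = 0.8737 − 1 = -12.6%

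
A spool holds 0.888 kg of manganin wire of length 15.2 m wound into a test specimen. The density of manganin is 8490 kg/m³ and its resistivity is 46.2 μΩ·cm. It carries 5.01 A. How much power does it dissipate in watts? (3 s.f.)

ρ = 46.2 μΩ·cm = 4.62×10^-7 Ω·m
A = m/(density·L) = 0.888/(8490×15.2) = 6.8812e-06 m²
R = ρL/A = (4.62×10^-7)(15.2)/(6.8812e-06) = 1.021 Ω
P = I²R = (5.01)² × 1.021 = 25.6 W

25.6 W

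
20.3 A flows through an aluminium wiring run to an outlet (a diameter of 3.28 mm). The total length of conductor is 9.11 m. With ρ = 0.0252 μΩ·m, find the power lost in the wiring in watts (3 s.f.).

ρ = 0.0252 μΩ·m = 2.52×10^-8 Ω·m
A = π(d/2)² = π(1.6400e-03 m)² = 8.450e-06 m²
R = ρL/A = (2.52×10^-8)(9.11)/(8.450e-06) = 0.02717 Ω
P = I²R = (20.3)² × 0.02717 = 11.2 W

11.2 W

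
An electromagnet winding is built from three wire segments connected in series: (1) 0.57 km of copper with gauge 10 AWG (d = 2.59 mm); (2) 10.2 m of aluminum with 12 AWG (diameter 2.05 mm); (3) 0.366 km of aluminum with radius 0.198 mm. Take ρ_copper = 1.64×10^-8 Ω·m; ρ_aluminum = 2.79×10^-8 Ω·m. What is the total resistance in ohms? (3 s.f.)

Seg 1: A = π(2.59/2 mm)² = π(1.2950e-03 m)² = 5.269e-06 m²
R_1 = (1.64×10^-8)(570)/(5.269e-06) = 1.774 Ω
Seg 2: A = π(2.05/2 mm)² = π(1.0250e-03 m)² = 3.301e-06 m²
R_2 = (2.79×10^-8)(10.2)/(3.301e-06) = 0.08622 Ω
Seg 3: A = πr² = π(1.9800e-04 m)² = 1.232e-07 m²
R_3 = (2.79×10^-8)(366)/(1.232e-07) = 82.91 Ω
R_total = R_1 + R_2 + R_3 = 84.8 Ω

84.8 Ω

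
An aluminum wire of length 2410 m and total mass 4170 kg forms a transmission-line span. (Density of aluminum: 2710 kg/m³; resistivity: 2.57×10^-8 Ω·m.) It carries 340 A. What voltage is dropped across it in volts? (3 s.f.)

33.0 V

A = m/(density·L) = 4170/(2710×2410) = 6.3848e-04 m²
R = ρL/A = (2.57×10^-8)(2410)/(6.3848e-04) = 0.09701 Ω
V = IR = 340 × 0.09701 = 33.0 V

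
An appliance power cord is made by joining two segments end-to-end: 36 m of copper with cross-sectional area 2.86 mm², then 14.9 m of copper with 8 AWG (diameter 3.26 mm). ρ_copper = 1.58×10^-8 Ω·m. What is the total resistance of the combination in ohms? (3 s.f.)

Segment 1: A = 2.86 mm² = 2.860e-06 m²
R₁ = ρL/A = (1.58×10^-8)(36)/(2.860e-06) = 0.1989 Ω
Segment 2: A = π(3.26/2 mm)² = π(1.6300e-03 m)² = 8.347e-06 m²
R₂ = (1.58×10^-8)(14.9)/(8.347e-06) = 0.0282 Ω
R = R₁ + R₂ = 0.227 Ω

0.227 Ω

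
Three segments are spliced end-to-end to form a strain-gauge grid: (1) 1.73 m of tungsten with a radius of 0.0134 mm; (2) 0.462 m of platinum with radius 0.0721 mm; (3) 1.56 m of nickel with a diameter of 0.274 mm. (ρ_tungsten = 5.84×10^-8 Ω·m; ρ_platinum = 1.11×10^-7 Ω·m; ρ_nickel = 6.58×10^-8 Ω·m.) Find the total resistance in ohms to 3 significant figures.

Seg 1: A = πr² = π(1.3400e-05 m)² = 5.641e-10 m²
R_1 = (5.84×10^-8)(1.73)/(5.641e-10) = 179.1 Ω
Seg 2: A = πr² = π(7.2100e-05 m)² = 1.633e-08 m²
R_2 = (1.11×10^-7)(0.462)/(1.633e-08) = 3.14 Ω
Seg 3: A = π(d/2)² = π(1.3700e-04 m)² = 5.896e-08 m²
R_3 = (6.58×10^-8)(1.56)/(5.896e-08) = 1.741 Ω
R_total = R_1 + R_2 + R_3 = 184 Ω

184 Ω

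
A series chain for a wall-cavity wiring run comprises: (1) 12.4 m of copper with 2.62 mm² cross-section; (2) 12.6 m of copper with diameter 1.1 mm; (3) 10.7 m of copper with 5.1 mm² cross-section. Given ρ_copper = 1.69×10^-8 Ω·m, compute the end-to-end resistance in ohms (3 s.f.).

0.340 Ω

Seg 1: A = 2.62 mm² = 2.620e-06 m²
R_1 = (1.69×10^-8)(12.4)/(2.620e-06) = 0.07998 Ω
Seg 2: A = π(d/2)² = π(5.5000e-04 m)² = 9.503e-07 m²
R_2 = (1.69×10^-8)(12.6)/(9.503e-07) = 0.2241 Ω
Seg 3: A = 5.1 mm² = 5.100e-06 m²
R_3 = (1.69×10^-8)(10.7)/(5.100e-06) = 0.03546 Ω
R_total = R_1 + R_2 + R_3 = 0.340 Ω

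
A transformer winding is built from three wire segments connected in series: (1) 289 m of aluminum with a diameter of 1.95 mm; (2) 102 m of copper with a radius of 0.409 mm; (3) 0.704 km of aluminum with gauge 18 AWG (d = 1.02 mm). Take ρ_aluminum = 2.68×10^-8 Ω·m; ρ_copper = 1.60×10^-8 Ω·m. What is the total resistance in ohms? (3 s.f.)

Seg 1: A = π(d/2)² = π(9.7500e-04 m)² = 2.986e-06 m²
R_1 = (2.68×10^-8)(289)/(2.986e-06) = 2.593 Ω
Seg 2: A = πr² = π(4.0900e-04 m)² = 5.255e-07 m²
R_2 = (1.60×10^-8)(102)/(5.255e-07) = 3.105 Ω
Seg 3: A = π(1.02/2 mm)² = π(5.1000e-04 m)² = 8.171e-07 m²
R_3 = (2.68×10^-8)(704)/(8.171e-07) = 23.09 Ω
R_total = R_1 + R_2 + R_3 = 28.8 Ω

28.8 Ω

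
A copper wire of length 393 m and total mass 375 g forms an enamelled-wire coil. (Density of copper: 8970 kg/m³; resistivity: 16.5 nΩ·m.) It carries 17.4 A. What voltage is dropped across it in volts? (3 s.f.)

1060 V

ρ = 16.5 nΩ·m = 1.65×10^-8 Ω·m
A = m/(density·L) = 0.375/(8970×393) = 1.0638e-07 m²
R = ρL/A = (1.65×10^-8)(393)/(1.0638e-07) = 60.96 Ω
V = IR = 17.4 × 60.96 = 1060 V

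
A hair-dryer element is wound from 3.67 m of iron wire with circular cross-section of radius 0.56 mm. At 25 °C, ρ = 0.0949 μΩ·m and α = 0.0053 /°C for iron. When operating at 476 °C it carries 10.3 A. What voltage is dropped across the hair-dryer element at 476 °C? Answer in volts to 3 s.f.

12.3 V

ρ = 0.0949 μΩ·m = 9.49×10^-8 Ω·m
A = πr² = π(5.6000e-04 m)² = 9.852e-07 m²
R₍25₎ = ρL/A = (9.49×10^-8)(3.67)/(9.852e-07) = 0.3535 Ω
R₍476₎ = R₍25₎(1 + αΔT) = 0.3535 × (1 + 0.0053×451) = 1.199 Ω
V = IR = 10.3 × 1.199 = 12.3 V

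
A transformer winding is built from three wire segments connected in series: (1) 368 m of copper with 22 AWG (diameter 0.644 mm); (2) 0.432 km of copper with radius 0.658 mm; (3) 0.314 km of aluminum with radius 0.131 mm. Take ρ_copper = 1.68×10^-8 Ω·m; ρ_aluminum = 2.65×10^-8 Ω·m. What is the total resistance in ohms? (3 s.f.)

179 Ω

Seg 1: A = π(0.644/2 mm)² = π(3.2200e-04 m)² = 3.257e-07 m²
R_1 = (1.68×10^-8)(368)/(3.257e-07) = 18.98 Ω
Seg 2: A = πr² = π(6.5800e-04 m)² = 1.360e-06 m²
R_2 = (1.68×10^-8)(432)/(1.360e-06) = 5.336 Ω
Seg 3: A = πr² = π(1.3100e-04 m)² = 5.391e-08 m²
R_3 = (2.65×10^-8)(314)/(5.391e-08) = 154.3 Ω
R_total = R_1 + R_2 + R_3 = 179 Ω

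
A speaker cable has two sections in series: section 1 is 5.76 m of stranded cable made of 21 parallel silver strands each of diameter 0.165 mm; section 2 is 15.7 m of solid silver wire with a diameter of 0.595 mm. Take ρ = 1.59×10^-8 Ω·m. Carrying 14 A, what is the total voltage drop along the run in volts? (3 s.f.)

15.4 V

Section 1: A_strand = π(8.2500e-05)² = 2.138e-08 m²; R₁ = ρL/(N·A_s) = (1.59×10^-8)(5.76)/(21×2.138e-08) = 0.204 Ω
Section 2: A = π(d/2)² = π(2.9750e-04 m)² = 2.781e-07 m²
R₂ = (1.59×10^-8)(15.7)/(2.781e-07) = 0.8978 Ω
R = R₁ + R₂ = 1.102 Ω
V = IR = 14 × 1.102 = 15.4 V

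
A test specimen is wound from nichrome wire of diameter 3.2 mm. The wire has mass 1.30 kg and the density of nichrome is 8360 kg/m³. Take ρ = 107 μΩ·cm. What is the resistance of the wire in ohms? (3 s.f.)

ρ = 107 μΩ·cm = 1.07×10^-6 Ω·m
A = π(d/2)² = π(1.6000e-03 m)² = 8.0425e-06 m²
L = m/(density·A) = 1.3/(8360×8.0425e-06) = 19.34 m
R = ρL/A = (1.07×10^-6)(19.34)/(8.0425e-06) = 2.57 Ω

2.57 Ω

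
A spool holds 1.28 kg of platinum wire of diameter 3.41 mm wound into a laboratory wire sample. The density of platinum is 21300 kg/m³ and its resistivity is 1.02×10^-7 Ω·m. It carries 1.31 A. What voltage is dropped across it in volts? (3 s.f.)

A = π(d/2)² = π(1.7050e-03 m)² = 9.1327e-06 m²
L = m/(density·A) = 1.28/(21300×9.1327e-06) = 6.58 m
R = ρL/A = (1.02×10^-7)(6.58)/(9.1327e-06) = 0.07349 Ω
V = IR = 1.31 × 0.07349 = 0.0963 V

0.0963 V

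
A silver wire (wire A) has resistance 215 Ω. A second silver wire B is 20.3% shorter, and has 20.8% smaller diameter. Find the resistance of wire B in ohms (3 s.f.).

R ∝ L/d², so R_B/R_A = (1 − 20.3/100) × (1 − 20.8/100)⁻²
= 0.797 × 1.594 = 1.271
R_B = 1.271 × 215 = 273 Ω

273 Ω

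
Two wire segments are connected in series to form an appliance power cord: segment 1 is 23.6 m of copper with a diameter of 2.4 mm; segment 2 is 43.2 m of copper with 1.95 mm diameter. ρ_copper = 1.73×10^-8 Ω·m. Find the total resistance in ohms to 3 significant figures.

0.340 Ω

Segment 1: A = π(d/2)² = π(1.2000e-03 m)² = 4.524e-06 m²
R₁ = ρL/A = (1.73×10^-8)(23.6)/(4.524e-06) = 0.09025 Ω
Segment 2: A = π(d/2)² = π(9.7500e-04 m)² = 2.986e-06 m²
R₂ = (1.73×10^-8)(43.2)/(2.986e-06) = 0.2502 Ω
R = R₁ + R₂ = 0.340 Ω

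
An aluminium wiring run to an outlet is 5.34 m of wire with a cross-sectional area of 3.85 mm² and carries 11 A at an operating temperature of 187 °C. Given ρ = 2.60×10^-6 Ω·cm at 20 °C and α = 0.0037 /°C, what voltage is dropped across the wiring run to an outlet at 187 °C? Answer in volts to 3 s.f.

0.642 V

ρ = 2.60×10^-6 Ω·cm = 2.60×10^-8 Ω·m
A = 3.85 mm² = 3.850e-06 m²
R₍20₎ = ρL/A = (2.60×10^-8)(5.34)/(3.850e-06) = 0.03606 Ω
R₍187₎ = R₍20₎(1 + αΔT) = 0.03606 × (1 + 0.0037×167) = 0.05835 Ω
V = IR = 11 × 0.05835 = 0.642 V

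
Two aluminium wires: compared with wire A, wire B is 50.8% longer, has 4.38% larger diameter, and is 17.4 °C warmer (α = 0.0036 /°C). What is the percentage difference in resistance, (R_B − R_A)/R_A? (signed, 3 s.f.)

47.1%

R ∝ ρL/d² with ρ ∝ (1+αΔT), so R_B/R_A = (1 + 50.8/100) × (1 + 4.38/100)⁻² × (1 + 0.0036×17.4)
= 1.508 × 0.9178 × 1.063 = 1.471
(R_B − R_A)/R_A = 1.471 − 1 = 47.1%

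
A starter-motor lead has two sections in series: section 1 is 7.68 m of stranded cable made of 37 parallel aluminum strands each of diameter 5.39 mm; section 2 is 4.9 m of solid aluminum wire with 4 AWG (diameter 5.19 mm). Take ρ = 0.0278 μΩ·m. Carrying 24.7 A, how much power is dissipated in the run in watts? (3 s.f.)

4.08 W

ρ = 0.0278 μΩ·m = 2.78×10^-8 Ω·m
Section 1: A_strand = π(2.6950e-03)² = 2.282e-05 m²; R₁ = ρL/(N·A_s) = (2.78×10^-8)(7.68)/(37×2.282e-05) = 2.529×10^-4 Ω
Section 2: A = π(5.19/2 mm)² = π(2.5950e-03 m)² = 2.116e-05 m²
R₂ = (2.78×10^-8)(4.9)/(2.116e-05) = 0.006439 Ω
R = R₁ + R₂ = 0.006692 Ω
P = I²R = (24.7)² × 0.006692 = 4.08 W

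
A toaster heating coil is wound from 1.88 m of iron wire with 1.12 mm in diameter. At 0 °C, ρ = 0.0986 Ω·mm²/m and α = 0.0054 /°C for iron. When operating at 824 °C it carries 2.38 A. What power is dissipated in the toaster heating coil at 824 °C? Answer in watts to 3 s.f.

5.81 W

ρ = 0.0986 Ω·mm²/m = 9.86×10^-8 Ω·m
A = π(d/2)² = π(5.6000e-04 m)² = 9.852e-07 m²
R₍0₎ = ρL/A = (9.86×10^-8)(1.88)/(9.852e-07) = 0.1882 Ω
R₍824₎ = R₍0₎(1 + αΔT) = 0.1882 × (1 + 0.0054×824) = 1.025 Ω
P = I²R = (2.38)² × 1.025 = 5.81 W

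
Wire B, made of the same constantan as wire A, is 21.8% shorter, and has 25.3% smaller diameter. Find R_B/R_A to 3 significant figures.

R ∝ L/d², so R_B/R_A = (1 − 21.8/100) × (1 − 25.3/100)⁻²
= 0.782 × 1.792 = 1.40

1.40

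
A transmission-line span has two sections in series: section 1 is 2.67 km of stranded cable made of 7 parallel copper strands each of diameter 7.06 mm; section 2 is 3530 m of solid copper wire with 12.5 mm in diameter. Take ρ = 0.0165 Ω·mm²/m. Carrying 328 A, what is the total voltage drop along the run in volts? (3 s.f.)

208 V

ρ = 0.0165 Ω·mm²/m = 1.65×10^-8 Ω·m
Section 1: A_strand = π(3.5300e-03)² = 3.915e-05 m²; R₁ = ρL/(N·A_s) = (1.65×10^-8)(2670)/(7×3.915e-05) = 0.1608 Ω
Section 2: A = π(d/2)² = π(6.2500e-03 m)² = 1.227e-04 m²
R₂ = (1.65×10^-8)(3530)/(1.227e-04) = 0.4746 Ω
R = R₁ + R₂ = 0.6354 Ω
V = IR = 328 × 0.6354 = 208 V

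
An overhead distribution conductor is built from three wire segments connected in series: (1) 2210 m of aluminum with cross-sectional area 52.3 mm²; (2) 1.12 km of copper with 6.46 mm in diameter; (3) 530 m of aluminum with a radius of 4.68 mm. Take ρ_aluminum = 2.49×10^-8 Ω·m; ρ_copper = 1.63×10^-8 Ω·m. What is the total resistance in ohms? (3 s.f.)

Seg 1: A = 52.3 mm² = 5.230e-05 m²
R_1 = (2.49×10^-8)(2210)/(5.230e-05) = 1.052 Ω
Seg 2: A = π(d/2)² = π(3.2300e-03 m)² = 3.278e-05 m²
R_2 = (1.63×10^-8)(1120)/(3.278e-05) = 0.557 Ω
Seg 3: A = πr² = π(4.6800e-03 m)² = 6.881e-05 m²
R_3 = (2.49×10^-8)(530)/(6.881e-05) = 0.1918 Ω
R_total = R_1 + R_2 + R_3 = 1.80 Ω

1.80 Ω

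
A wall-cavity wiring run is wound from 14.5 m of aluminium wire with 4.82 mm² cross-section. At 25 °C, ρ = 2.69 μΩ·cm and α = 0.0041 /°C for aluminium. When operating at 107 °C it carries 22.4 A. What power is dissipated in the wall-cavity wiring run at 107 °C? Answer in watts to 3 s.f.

ρ = 2.69 μΩ·cm = 2.69×10^-8 Ω·m
A = 4.82 mm² = 4.820e-06 m²
R₍25₎ = ρL/A = (2.69×10^-8)(14.5)/(4.820e-06) = 0.08092 Ω
R₍107₎ = R₍25₎(1 + αΔT) = 0.08092 × (1 + 0.0041×82) = 0.1081 Ω
P = I²R = (22.4)² × 0.1081 = 54.3 W

54.3 W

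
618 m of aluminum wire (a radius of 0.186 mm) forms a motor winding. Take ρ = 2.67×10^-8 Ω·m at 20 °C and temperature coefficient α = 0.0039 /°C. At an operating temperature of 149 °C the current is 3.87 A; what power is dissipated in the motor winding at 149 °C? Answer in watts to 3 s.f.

A = πr² = π(1.8600e-04 m)² = 1.087e-07 m²
R₍20₎ = ρL/A = (2.67×10^-8)(618)/(1.087e-07) = 151.8 Ω
R₍149₎ = R₍20₎(1 + αΔT) = 151.8 × (1 + 0.0039×129) = 228.2 Ω
P = I²R = (3.87)² × 228.2 = 3420 W

3420 W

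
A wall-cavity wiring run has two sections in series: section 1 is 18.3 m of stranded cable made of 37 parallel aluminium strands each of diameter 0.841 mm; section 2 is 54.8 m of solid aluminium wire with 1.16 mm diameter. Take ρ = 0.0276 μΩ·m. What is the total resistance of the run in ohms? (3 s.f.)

ρ = 0.0276 μΩ·m = 2.76×10^-8 Ω·m
Section 1: A_strand = π(4.2050e-04)² = 5.555e-07 m²; R₁ = ρL/(N·A_s) = (2.76×10^-8)(18.3)/(37×5.555e-07) = 0.02457 Ω
Section 2: A = π(d/2)² = π(5.8000e-04 m)² = 1.057e-06 m²
R₂ = (2.76×10^-8)(54.8)/(1.057e-06) = 1.431 Ω
R = R₁ + R₂ = 1.46 Ω

1.46 Ω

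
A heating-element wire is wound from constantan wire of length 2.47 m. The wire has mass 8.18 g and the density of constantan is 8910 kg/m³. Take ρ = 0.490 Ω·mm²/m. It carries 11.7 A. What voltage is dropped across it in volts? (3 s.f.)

ρ = 0.490 Ω·mm²/m = 4.90×10^-7 Ω·m
A = m/(density·L) = 0.00818/(8910×2.47) = 3.7169e-07 m²
R = ρL/A = (4.90×10^-7)(2.47)/(3.7169e-07) = 3.256 Ω
V = IR = 11.7 × 3.256 = 38.1 V

38.1 V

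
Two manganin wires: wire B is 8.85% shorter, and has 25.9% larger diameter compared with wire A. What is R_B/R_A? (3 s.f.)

0.575

R ∝ L/d², so R_B/R_A = (1 − 8.85/100) × (1 + 25.9/100)⁻²
= 0.9115 × 0.6309 = 0.575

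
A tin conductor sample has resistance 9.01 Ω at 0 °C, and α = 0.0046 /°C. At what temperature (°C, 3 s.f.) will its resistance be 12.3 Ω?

R = R₀(1 + α(T − T₀)) ⇒ T = T₀ + (R/R₀ − 1)/α
T = 0 + (12.3/9.01 − 1)/0.0046 = 0 + (0.3651)/0.0046 = 79.4 °C

79.4 °C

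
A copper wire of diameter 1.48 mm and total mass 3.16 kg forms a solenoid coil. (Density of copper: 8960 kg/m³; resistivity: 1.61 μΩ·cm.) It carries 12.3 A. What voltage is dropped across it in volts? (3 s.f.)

23.6 V

ρ = 1.61 μΩ·cm = 1.61×10^-8 Ω·m
A = π(d/2)² = π(7.4000e-04 m)² = 1.7203e-06 m²
L = m/(density·A) = 3.16/(8960×1.7203e-06) = 205 m
R = ρL/A = (1.61×10^-8)(205)/(1.7203e-06) = 1.919 Ω
V = IR = 12.3 × 1.919 = 23.6 V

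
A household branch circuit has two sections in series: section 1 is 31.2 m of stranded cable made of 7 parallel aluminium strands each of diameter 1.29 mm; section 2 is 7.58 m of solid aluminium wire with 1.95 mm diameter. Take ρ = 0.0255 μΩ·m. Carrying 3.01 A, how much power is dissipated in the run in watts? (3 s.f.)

1.37 W

ρ = 0.0255 μΩ·m = 2.55×10^-8 Ω·m
Section 1: A_strand = π(6.4500e-04)² = 1.307e-06 m²; R₁ = ρL/(N·A_s) = (2.55×10^-8)(31.2)/(7×1.307e-06) = 0.08696 Ω
Section 2: A = π(d/2)² = π(9.7500e-04 m)² = 2.986e-06 m²
R₂ = (2.55×10^-8)(7.58)/(2.986e-06) = 0.06472 Ω
R = R₁ + R₂ = 0.1517 Ω
P = I²R = (3.01)² × 0.1517 = 1.37 W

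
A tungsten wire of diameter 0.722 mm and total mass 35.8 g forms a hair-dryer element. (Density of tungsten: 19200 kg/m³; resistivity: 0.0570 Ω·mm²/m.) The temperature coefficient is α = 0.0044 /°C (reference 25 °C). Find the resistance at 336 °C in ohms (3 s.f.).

1.50 Ω

ρ = 0.0570 Ω·mm²/m = 5.70×10^-8 Ω·m
A = π(d/2)² = π(3.6100e-04 m)² = 4.0942e-07 m²
L = m/(density·A) = 0.0358/(19200×4.0942e-07) = 4.554 m
R = ρL/A = (5.70×10^-8)(4.554)/(4.0942e-07) = 0.6341 Ω
R(336 °C) = 0.6341 × (1 + 0.0044×311) = 1.50 Ω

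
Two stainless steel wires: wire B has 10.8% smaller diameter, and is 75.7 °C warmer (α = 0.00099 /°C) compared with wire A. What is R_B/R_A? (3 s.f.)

R ∝ ρL/d² with ρ ∝ (1+αΔT), so R_B/R_A = (1 − 10.8/100)⁻² × (1 + 0.00099×75.7)
= 1.257 × 1.075 = 1.35

1.35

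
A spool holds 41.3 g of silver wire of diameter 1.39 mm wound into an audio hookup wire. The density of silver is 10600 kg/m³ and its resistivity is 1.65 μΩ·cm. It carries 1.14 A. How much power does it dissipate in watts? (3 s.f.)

ρ = 1.65 μΩ·cm = 1.65×10^-8 Ω·m
A = π(d/2)² = π(6.9500e-04 m)² = 1.5175e-06 m²
L = m/(density·A) = 0.0413/(10600×1.5175e-06) = 2.568 m
R = ρL/A = (1.65×10^-8)(2.568)/(1.5175e-06) = 0.02792 Ω
P = I²R = (1.14)² × 0.02792 = 0.0363 W

0.0363 W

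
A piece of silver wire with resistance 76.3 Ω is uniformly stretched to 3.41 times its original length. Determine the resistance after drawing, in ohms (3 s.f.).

887 Ω

Volume constant ⇒ A' = A/k with k = 3.41. R' = ρ(kL)/(A/k) = k²R.
R' = 11.63 × 76.3 = 887 Ω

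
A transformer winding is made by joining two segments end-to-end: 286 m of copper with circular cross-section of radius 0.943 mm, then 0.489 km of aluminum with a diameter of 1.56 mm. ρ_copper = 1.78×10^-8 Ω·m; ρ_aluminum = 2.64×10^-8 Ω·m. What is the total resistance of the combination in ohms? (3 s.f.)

8.58 Ω

Segment 1: A = πr² = π(9.4300e-04 m)² = 2.794e-06 m²
R₁ = ρL/A = (1.78×10^-8)(286)/(2.794e-06) = 1.822 Ω
Segment 2: A = π(d/2)² = π(7.8000e-04 m)² = 1.911e-06 m²
R₂ = (2.64×10^-8)(489)/(1.911e-06) = 6.754 Ω
R = R₁ + R₂ = 8.58 Ω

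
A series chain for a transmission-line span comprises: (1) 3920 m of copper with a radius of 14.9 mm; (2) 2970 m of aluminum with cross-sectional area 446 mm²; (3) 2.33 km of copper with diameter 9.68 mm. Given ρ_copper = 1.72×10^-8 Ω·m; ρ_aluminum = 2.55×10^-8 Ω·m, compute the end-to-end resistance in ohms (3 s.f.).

0.811 Ω

Seg 1: A = πr² = π(1.4900e-02 m)² = 6.975e-04 m²
R_1 = (1.72×10^-8)(3920)/(6.975e-04) = 0.09667 Ω
Seg 2: A = 446 mm² = 4.460e-04 m²
R_2 = (2.55×10^-8)(2970)/(4.460e-04) = 0.1698 Ω
Seg 3: A = π(d/2)² = π(4.8400e-03 m)² = 7.359e-05 m²
R_3 = (1.72×10^-8)(2330)/(7.359e-05) = 0.5446 Ω
R_total = R_1 + R_2 + R_3 = 0.811 Ω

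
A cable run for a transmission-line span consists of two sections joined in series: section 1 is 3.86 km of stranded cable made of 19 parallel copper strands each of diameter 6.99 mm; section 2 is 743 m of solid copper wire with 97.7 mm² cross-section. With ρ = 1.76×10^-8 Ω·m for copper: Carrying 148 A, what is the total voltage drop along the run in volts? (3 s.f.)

Section 1: A_strand = π(3.4950e-03)² = 3.837e-05 m²; R₁ = ρL/(N·A_s) = (1.76×10^-8)(3860)/(19×3.837e-05) = 0.09318 Ω
Section 2: A = 97.7 mm² = 9.770e-05 m²
R₂ = (1.76×10^-8)(743)/(9.770e-05) = 0.1338 Ω
R = R₁ + R₂ = 0.227 Ω
V = IR = 148 × 0.227 = 33.6 V

33.6 V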